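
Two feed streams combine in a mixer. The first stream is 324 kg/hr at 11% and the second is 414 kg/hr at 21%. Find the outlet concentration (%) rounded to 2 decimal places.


Mass balance on solute: F1*x1 + F2*x2 = F3*x3
F3 = F1 + F2 = 324 + 414 = 738 kg/hr
x3 = (F1*x1 + F2*x2)/F3
x3 = (324*0.11 + 414*0.21) / 738
x3 = 16.61%


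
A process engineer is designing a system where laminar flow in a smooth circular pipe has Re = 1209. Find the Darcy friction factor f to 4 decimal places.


f = 64 / Re
f = 64 / 1209
f = 0.0529


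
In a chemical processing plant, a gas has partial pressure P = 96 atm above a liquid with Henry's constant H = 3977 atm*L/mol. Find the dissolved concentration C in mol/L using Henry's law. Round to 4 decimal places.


C = P / H
C = 96 / 3977
C = 0.0241 mol/L


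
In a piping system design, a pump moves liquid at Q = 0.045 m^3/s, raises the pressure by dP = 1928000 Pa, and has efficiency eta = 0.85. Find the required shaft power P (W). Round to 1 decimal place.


P = Q * dP / eta
P = 0.045 * 1928000 / 0.85
P = 86760.0 / 0.85
P = 102070.6 W


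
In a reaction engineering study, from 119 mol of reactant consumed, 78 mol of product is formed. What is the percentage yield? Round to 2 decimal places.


Yield = (moles product / moles consumed) * 100%
Yield = (78 / 119) * 100
Yield = 0.6555 * 100
Yield = 65.55%


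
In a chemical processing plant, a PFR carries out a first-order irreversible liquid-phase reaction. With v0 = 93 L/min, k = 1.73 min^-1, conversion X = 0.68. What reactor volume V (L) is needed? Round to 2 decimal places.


V = (v0/k) * ln(1/(1-X))
V = (93/1.73) * ln(1/(1-0.68))
V = 53.757225 * ln(3.125)
V = 53.757225 * 1.139434
V = 61.25 L


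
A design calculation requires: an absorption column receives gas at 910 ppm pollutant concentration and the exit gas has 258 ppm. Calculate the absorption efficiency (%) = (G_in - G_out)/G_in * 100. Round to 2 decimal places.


Efficiency = (G_in - G_out) / G_in * 100%
Efficiency = (910 - 258) / 910 * 100
Efficiency = 652 / 910 * 100
Efficiency = 71.65%


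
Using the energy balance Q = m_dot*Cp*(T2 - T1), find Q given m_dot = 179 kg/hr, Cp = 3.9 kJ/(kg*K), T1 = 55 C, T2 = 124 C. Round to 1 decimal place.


Q = m_dot * Cp * (T2 - T1)
Q = 179 * 3.9 * (124 - 55)
Q = 179 * 3.9 * 69
Q = 48168.9 kJ/hr


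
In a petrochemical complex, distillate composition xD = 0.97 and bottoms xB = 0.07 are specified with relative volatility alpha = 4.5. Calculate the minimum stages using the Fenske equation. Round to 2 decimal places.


N_min = ln((xD*(1-xB))/(xB*(1-xD))) / ln(alpha)
Numerator inside ln: 0.9021 / 0.0021 = 429.571429
ln(429.571429) = 6.062788
ln(alpha) = ln(4.5) = 1.504077
N_min = 6.062788 / 1.504077 = 4.03


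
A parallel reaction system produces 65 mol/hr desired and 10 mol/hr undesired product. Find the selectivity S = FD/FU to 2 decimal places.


S = desired product rate / undesired product rate
S = 65 / 10
S = 6.50


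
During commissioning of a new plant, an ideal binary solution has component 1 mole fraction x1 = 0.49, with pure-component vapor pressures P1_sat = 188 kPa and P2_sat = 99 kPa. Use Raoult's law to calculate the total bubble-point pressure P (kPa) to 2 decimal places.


P = x1*P1_sat + x2*P2_sat
x2 = 1 - x1 = 1 - 0.49 = 0.51
P = 0.49*188 + 0.51*99
P = 92.12 + 50.49
P = 142.61 kPa


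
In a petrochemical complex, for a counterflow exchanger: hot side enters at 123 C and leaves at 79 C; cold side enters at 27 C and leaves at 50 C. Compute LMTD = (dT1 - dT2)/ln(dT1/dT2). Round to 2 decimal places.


dT1 = Th_in - Tc_out = 123 - 50 = 73
dT2 = Th_out - Tc_in = 79 - 27 = 52
LMTD = (dT1 - dT2) / ln(dT1/dT2)
LMTD = (73 - 52) / ln(73/52)
LMTD = 61.91 K


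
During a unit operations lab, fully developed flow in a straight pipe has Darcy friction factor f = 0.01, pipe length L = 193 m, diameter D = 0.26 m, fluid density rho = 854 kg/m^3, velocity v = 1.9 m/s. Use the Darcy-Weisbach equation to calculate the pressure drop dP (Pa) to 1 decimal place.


dP = f * (L/D) * (rho*v^2/2)
dP = 0.01 * (193/0.26) * (854*1.9^2/2)
L/D = 742.30769231
rho*v^2/2 = 854*3.61/2 = 1541.47
dP = 0.01 * 742.30769231 * 1541.47
dP = 11442.5 Pa


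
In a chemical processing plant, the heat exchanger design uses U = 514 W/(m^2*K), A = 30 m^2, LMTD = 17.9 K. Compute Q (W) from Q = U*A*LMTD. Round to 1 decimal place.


Q = U * A * LMTD
Q = 514 * 30 * 17.9
Q = 276018.0 W


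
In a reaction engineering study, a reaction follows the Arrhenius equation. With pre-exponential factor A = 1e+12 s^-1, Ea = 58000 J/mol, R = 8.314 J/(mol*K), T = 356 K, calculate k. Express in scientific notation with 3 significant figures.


k = A * exp(-Ea/(R*T))
k = 1e+12 * exp(-58000 / (8.314 * 356))
k = 1e+12 * exp(-19.596025)
k = 3.09e+03


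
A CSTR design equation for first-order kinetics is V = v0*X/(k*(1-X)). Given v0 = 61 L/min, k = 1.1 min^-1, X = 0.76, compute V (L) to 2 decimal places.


V = v0 * X / (k * (1 - X))
V = 61 * 0.76 / (1.1 * (1 - 0.76))
V = 46.36 / (1.1 * 0.24)
V = 46.36 / 0.264
V = 175.61 L


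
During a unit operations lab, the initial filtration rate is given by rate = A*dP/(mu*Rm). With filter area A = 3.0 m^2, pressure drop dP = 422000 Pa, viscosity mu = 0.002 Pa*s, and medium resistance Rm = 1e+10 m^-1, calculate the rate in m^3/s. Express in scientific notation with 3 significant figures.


rate = A * dP / (mu * Rm)
rate = 3.0 * 422000 / (0.002 * 1e+10)
rate = 1266000.0 / 2.000e+07
rate = 6.33e-02 m^3/s


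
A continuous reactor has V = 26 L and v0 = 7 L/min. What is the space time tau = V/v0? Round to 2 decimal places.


tau = V / v0
tau = 26 / 7
tau = 3.71 min


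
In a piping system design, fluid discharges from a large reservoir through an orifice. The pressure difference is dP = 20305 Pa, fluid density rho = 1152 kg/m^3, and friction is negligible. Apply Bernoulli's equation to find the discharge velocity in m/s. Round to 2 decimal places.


v = sqrt(2*dP/rho)
v = sqrt(2*20305/1152)
v = sqrt(35.251736)
v = 5.94 m/s


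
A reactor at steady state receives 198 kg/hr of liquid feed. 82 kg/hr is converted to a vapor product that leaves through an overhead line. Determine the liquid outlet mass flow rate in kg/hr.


Steady-state mass balance on the main outlet: F_out = F_in - F_removed
F_out = 198 - 82
F_out = 116 kg/hr


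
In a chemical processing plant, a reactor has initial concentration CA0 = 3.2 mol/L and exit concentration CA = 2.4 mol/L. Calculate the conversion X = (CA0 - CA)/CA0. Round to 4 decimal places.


X = (CA0 - CA) / CA0
X = (3.2 - 2.4) / 3.2
X = 0.8 / 3.2
X = 0.2500


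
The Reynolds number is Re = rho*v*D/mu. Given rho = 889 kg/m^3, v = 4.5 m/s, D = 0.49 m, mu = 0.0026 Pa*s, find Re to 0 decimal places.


Re = rho * v * D / mu
Re = 889 * 4.5 * 0.49 / 0.0026
Re = 1960.245 / 0.0026
Re = 753940


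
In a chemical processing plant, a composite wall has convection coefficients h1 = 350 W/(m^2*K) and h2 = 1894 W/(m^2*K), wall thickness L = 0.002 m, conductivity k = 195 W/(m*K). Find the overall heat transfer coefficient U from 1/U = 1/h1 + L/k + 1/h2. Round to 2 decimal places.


1/U = 1/h1 + L/k + 1/h2
1/U = 1/350 + 0.002/195 + 1/1894
1/U = 0.0028571429 + 1.02564e-05 + 0.0005279831
1/U = 0.0033953824
U = 294.52 W/(m^2*K)


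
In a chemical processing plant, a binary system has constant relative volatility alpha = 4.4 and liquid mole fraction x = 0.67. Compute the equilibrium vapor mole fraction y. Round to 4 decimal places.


y = alpha*x / (1 + (alpha-1)*x)
y = 4.4*0.67 / (1 + (4.4-1)*0.67)
y = 2.948 / (1 + 2.278)
y = 2.948 / 3.278
y = 0.8993


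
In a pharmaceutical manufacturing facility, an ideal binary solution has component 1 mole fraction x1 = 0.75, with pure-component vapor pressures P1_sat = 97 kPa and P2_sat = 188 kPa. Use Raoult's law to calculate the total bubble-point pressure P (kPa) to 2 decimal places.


P = x1*P1_sat + x2*P2_sat
x2 = 1 - x1 = 1 - 0.75 = 0.25
P = 0.75*97 + 0.25*188
P = 72.75 + 47.0
P = 119.75 kPa


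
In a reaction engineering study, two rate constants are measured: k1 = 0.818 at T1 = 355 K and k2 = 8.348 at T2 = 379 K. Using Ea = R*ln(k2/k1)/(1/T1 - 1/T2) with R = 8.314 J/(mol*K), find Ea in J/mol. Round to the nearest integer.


Ea = R * ln(k2/k1) / (1/T1 - 1/T2)
ln(k2/k1) = ln(8.348/0.818) = 2.3229149
1/T1 - 1/T2 = 1/355 - 1/379 = 0.000178378981
Ea = 8.314 * 2.3229149 / 0.000178378981
Ea = 108268 J/mol


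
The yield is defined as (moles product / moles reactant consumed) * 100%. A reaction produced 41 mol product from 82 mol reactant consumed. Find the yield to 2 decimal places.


Yield = (moles product / moles consumed) * 100%
Yield = (41 / 82) * 100
Yield = 0.5 * 100
Yield = 50.00%


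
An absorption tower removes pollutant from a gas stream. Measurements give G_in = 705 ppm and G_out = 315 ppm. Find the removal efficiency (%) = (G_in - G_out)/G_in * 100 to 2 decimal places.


Efficiency = (G_in - G_out) / G_in * 100%
Efficiency = (705 - 315) / 705 * 100
Efficiency = 390 / 705 * 100
Efficiency = 55.32%


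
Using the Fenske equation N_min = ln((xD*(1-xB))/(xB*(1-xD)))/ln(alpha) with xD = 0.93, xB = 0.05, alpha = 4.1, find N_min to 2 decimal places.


N_min = ln((xD*(1-xB))/(xB*(1-xD))) / ln(alpha)
Numerator inside ln: 0.8835 / 0.0035 = 252.428571
ln(252.428571) = 5.531128
ln(alpha) = ln(4.1) = 1.410987
N_min = 5.531128 / 1.410987 = 3.92


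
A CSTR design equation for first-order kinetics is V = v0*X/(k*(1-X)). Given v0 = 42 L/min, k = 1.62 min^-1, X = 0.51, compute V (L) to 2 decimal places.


V = v0 * X / (k * (1 - X))
V = 42 * 0.51 / (1.62 * (1 - 0.51))
V = 21.42 / (1.62 * 0.49)
V = 21.42 / 0.7938
V = 26.98 L


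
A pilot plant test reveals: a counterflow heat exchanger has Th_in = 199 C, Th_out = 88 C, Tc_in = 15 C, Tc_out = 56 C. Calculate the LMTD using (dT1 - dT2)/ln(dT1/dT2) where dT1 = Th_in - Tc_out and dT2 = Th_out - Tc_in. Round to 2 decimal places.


dT1 = Th_in - Tc_out = 199 - 56 = 143
dT2 = Th_out - Tc_in = 88 - 15 = 73
LMTD = (dT1 - dT2) / ln(dT1/dT2)
LMTD = (143 - 73) / ln(143/73)
LMTD = 104.11 K


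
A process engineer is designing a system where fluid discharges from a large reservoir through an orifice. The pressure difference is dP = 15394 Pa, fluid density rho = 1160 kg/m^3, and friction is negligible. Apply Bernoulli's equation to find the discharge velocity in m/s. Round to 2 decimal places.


v = sqrt(2*dP/rho)
v = sqrt(2*15394/1160)
v = sqrt(26.541379)
v = 5.15 m/s


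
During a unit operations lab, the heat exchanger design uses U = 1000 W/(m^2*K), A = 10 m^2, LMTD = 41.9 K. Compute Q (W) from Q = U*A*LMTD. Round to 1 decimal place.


Q = U * A * LMTD
Q = 1000 * 10 * 41.9
Q = 419000.0 W


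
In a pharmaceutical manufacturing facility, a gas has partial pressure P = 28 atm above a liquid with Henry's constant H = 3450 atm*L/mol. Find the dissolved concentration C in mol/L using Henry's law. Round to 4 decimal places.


C = P / H
C = 28 / 3450
C = 0.0081 mol/L


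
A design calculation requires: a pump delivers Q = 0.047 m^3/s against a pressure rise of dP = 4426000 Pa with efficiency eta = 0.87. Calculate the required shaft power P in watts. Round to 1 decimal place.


P = Q * dP / eta
P = 0.047 * 4426000 / 0.87
P = 208022.0 / 0.87
P = 239105.7 W


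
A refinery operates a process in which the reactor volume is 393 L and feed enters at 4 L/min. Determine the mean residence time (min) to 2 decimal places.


tau = V / v0
tau = 393 / 4
tau = 98.25 min


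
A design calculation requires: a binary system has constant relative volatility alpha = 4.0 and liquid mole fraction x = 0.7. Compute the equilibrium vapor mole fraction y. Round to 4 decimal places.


y = alpha*x / (1 + (alpha-1)*x)
y = 4.0*0.7 / (1 + (4.0-1)*0.7)
y = 2.8 / (1 + 2.1)
y = 2.8 / 3.1
y = 0.9032


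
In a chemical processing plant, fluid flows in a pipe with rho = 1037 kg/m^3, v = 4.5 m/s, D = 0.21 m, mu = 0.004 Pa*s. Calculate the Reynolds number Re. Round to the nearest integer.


Re = rho * v * D / mu
Re = 1037 * 4.5 * 0.21 / 0.004
Re = 979.965 / 0.004
Re = 244991


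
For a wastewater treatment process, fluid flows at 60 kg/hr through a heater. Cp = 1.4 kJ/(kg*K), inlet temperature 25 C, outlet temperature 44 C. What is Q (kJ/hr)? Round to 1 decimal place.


Q = m_dot * Cp * (T2 - T1)
Q = 60 * 1.4 * (44 - 25)
Q = 60 * 1.4 * 19
Q = 1596.0 kJ/hr


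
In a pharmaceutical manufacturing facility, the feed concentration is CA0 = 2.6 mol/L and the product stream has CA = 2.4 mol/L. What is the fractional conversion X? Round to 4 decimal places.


X = (CA0 - CA) / CA0
X = (2.6 - 2.4) / 2.6
X = 0.2 / 2.6
X = 0.0769


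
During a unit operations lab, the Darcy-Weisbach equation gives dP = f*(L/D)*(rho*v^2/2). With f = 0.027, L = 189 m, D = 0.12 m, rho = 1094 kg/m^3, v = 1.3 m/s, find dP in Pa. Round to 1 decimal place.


dP = f * (L/D) * (rho*v^2/2)
dP = 0.027 * (189/0.12) * (1094*1.3^2/2)
L/D = 1575.0
rho*v^2/2 = 1094*1.69/2 = 924.43
dP = 0.027 * 1575.0 * 924.43
dP = 39311.4 Pa


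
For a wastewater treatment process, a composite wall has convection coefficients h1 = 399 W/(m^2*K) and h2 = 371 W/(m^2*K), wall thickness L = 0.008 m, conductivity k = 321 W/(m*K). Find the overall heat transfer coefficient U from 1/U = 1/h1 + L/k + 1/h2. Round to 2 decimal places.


1/U = 1/h1 + L/k + 1/h2
1/U = 1/399 + 0.008/321 + 1/371
1/U = 0.0025062657 + 2.49221e-05 + 0.0026954178
1/U = 0.0052266056
U = 191.33 W/(m^2*K)


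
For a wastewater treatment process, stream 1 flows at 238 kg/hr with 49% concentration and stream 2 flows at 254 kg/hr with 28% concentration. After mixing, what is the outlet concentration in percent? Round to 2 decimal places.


Mass balance on solute: F1*x1 + F2*x2 = F3*x3
F3 = F1 + F2 = 238 + 254 = 492 kg/hr
x3 = (F1*x1 + F2*x2)/F3
x3 = (238*0.49 + 254*0.28) / 492
x3 = 38.16%


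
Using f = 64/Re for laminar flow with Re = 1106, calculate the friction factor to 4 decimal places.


f = 64 / Re
f = 64 / 1106
f = 0.0579


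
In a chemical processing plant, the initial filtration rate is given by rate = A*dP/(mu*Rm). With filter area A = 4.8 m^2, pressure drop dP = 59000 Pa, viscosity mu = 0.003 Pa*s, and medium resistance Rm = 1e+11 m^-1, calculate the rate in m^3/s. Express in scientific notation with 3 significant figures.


rate = A * dP / (mu * Rm)
rate = 4.8 * 59000 / (0.003 * 1e+11)
rate = 283200.0 / 3.000e+08
rate = 9.44e-04 m^3/s


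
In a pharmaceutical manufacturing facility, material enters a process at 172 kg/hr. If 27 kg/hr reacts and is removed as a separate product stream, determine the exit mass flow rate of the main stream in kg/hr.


Steady-state mass balance on the main outlet: F_out = F_in - F_removed
F_out = 172 - 27
F_out = 145 kg/hr


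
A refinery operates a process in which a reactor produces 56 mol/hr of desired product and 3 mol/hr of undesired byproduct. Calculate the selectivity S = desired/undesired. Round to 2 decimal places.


S = desired product rate / undesired product rate
S = 56 / 3
S = 18.67


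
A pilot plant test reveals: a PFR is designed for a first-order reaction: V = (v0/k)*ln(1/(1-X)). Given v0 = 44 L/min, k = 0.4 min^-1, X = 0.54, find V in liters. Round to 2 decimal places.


V = (v0/k) * ln(1/(1-X))
V = (44/0.4) * ln(1/(1-0.54))
V = 110.0 * ln(2.173913)
V = 110.0 * 0.776529
V = 85.42 L


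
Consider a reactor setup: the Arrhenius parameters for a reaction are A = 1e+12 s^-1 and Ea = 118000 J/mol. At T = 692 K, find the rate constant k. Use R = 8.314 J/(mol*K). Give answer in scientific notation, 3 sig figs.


k = A * exp(-Ea/(R*T))
k = 1e+12 * exp(-118000 / (8.314 * 692))
k = 1e+12 * exp(-20.510011)
k = 1.24e+03


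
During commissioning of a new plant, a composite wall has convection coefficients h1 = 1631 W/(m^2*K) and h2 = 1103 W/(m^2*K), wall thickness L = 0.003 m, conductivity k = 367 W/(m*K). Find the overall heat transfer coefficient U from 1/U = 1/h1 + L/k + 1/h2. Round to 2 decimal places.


1/U = 1/h1 + L/k + 1/h2
1/U = 1/1631 + 0.003/367 + 1/1103
1/U = 0.0006131208 + 8.1744e-06 + 0.0009066183
1/U = 0.0015279135
U = 654.49 W/(m^2*K)


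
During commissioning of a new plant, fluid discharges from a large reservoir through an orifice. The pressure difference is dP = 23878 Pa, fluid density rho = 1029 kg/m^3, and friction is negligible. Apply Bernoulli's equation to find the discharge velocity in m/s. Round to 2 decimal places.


v = sqrt(2*dP/rho)
v = sqrt(2*23878/1029)
v = sqrt(46.410107)
v = 6.81 m/s


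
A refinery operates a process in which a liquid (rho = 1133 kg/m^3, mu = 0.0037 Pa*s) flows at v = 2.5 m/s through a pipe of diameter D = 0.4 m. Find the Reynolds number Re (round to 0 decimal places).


Re = rho * v * D / mu
Re = 1133 * 2.5 * 0.4 / 0.0037
Re = 1133.0 / 0.0037
Re = 306216


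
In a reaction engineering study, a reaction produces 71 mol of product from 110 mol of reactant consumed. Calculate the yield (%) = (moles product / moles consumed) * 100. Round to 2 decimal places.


Yield = (moles product / moles consumed) * 100%
Yield = (71 / 110) * 100
Yield = 0.6455 * 100
Yield = 64.55%


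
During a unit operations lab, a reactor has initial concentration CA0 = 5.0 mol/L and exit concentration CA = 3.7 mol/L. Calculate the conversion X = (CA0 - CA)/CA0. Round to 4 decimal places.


X = (CA0 - CA) / CA0
X = (5.0 - 3.7) / 5.0
X = 1.3 / 5.0
X = 0.2600


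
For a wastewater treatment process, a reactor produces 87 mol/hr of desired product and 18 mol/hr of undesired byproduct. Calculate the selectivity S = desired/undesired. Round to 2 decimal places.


S = desired product rate / undesired product rate
S = 87 / 18
S = 4.83


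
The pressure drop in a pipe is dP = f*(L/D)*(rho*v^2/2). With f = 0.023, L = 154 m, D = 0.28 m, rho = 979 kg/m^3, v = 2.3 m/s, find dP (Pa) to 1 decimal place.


dP = f * (L/D) * (rho*v^2/2)
dP = 0.023 * (154/0.28) * (979*2.3^2/2)
L/D = 550.0
rho*v^2/2 = 979*5.29/2 = 2589.455
dP = 0.023 * 550.0 * 2589.455
dP = 32756.6 Pa


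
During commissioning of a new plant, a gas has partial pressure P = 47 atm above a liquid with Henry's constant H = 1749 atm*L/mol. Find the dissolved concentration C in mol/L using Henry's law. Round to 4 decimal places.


C = P / H
C = 47 / 1749
C = 0.0269 mol/L


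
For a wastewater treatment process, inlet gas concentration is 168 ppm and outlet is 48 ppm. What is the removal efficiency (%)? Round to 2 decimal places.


Efficiency = (G_in - G_out) / G_in * 100%
Efficiency = (168 - 48) / 168 * 100
Efficiency = 120 / 168 * 100
Efficiency = 71.43%


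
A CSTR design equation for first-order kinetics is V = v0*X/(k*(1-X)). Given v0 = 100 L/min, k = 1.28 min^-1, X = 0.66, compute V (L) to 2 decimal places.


V = v0 * X / (k * (1 - X))
V = 100 * 0.66 / (1.28 * (1 - 0.66))
V = 66.0 / (1.28 * 0.34)
V = 66.0 / 0.4352
V = 151.65 L


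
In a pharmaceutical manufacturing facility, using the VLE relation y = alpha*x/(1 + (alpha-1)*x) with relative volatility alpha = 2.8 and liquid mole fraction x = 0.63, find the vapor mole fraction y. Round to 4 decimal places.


y = alpha*x / (1 + (alpha-1)*x)
y = 2.8*0.63 / (1 + (2.8-1)*0.63)
y = 1.764 / (1 + 1.134)
y = 1.764 / 2.134
y = 0.8266


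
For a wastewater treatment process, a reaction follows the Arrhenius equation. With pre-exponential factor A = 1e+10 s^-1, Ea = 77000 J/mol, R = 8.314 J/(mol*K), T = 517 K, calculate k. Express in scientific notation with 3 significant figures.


k = A * exp(-Ea/(R*T))
k = 1e+10 * exp(-77000 / (8.314 * 517))
k = 1e+10 * exp(-17.913901)
k = 1.66e+02


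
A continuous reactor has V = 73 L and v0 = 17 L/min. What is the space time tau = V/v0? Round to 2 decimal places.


tau = V / v0
tau = 73 / 17
tau = 4.29 min


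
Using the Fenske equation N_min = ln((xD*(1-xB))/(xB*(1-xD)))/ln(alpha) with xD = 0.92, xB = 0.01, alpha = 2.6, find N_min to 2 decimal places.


N_min = ln((xD*(1-xB))/(xB*(1-xD))) / ln(alpha)
Numerator inside ln: 0.9108 / 0.0008 = 1138.5
ln(1138.5) = 7.037467
ln(alpha) = ln(2.6) = 0.955511
N_min = 7.037467 / 0.955511 = 7.37


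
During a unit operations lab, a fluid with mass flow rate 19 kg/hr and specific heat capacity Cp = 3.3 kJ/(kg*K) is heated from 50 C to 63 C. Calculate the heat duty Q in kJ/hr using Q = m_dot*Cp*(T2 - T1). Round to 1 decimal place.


Q = m_dot * Cp * (T2 - T1)
Q = 19 * 3.3 * (63 - 50)
Q = 19 * 3.3 * 13
Q = 815.1 kJ/hr


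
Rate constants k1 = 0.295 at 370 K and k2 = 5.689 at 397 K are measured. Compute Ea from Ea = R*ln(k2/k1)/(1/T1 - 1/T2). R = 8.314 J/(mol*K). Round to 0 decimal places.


Ea = R * ln(k2/k1) / (1/T1 - 1/T2)
ln(k2/k1) = ln(5.689/0.295) = 2.9593144
1/T1 - 1/T2 = 1/370 - 1/397 = 0.000183811015
Ea = 8.314 * 2.9593144 / 0.000183811015
Ea = 133853 J/mol


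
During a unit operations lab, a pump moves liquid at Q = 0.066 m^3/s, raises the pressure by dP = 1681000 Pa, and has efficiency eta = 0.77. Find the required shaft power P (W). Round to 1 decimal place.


P = Q * dP / eta
P = 0.066 * 1681000 / 0.77
P = 110946.0 / 0.77
P = 144085.7 W


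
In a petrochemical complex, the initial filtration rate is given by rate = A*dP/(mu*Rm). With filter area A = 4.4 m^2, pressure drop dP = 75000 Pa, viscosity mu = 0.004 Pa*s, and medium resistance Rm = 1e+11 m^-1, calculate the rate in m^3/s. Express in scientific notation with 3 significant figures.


rate = A * dP / (mu * Rm)
rate = 4.4 * 75000 / (0.004 * 1e+11)
rate = 330000.0 / 4.000e+08
rate = 8.25e-04 m^3/s


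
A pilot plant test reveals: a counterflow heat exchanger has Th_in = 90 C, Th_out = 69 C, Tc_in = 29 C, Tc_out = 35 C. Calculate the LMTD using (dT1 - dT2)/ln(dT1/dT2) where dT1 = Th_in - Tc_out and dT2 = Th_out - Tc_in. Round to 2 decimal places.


dT1 = Th_in - Tc_out = 90 - 35 = 55
dT2 = Th_out - Tc_in = 69 - 29 = 40
LMTD = (dT1 - dT2) / ln(dT1/dT2)
LMTD = (55 - 40) / ln(55/40)
LMTD = 47.10 K


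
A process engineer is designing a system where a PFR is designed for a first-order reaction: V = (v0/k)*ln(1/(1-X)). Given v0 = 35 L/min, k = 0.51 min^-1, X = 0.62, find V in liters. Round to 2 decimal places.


V = (v0/k) * ln(1/(1-X))
V = (35/0.51) * ln(1/(1-0.62))
V = 68.627451 * ln(2.631579)
V = 68.627451 * 0.967584
V = 66.40 L


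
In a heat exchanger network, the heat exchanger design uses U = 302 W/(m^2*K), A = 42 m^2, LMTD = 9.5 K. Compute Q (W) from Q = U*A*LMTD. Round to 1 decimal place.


Q = U * A * LMTD
Q = 302 * 42 * 9.5
Q = 120498.0 W


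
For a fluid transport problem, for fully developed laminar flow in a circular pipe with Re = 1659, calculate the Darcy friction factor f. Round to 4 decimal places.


f = 64 / Re
f = 64 / 1659
f = 0.0386


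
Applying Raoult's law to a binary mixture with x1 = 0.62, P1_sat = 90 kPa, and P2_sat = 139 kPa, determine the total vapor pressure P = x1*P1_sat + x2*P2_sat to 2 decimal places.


P = x1*P1_sat + x2*P2_sat
x2 = 1 - x1 = 1 - 0.62 = 0.38
P = 0.62*90 + 0.38*139
P = 55.8 + 52.82
P = 108.62 kPa


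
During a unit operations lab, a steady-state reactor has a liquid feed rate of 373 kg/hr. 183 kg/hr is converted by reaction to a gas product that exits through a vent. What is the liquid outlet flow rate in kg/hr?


Steady-state mass balance on the main outlet: F_out = F_in - F_removed
F_out = 373 - 183
F_out = 190 kg/hr


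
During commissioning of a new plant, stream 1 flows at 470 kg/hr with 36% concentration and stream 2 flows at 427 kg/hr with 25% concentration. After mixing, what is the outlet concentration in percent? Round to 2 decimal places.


Mass balance on solute: F1*x1 + F2*x2 = F3*x3
F3 = F1 + F2 = 470 + 427 = 897 kg/hr
x3 = (F1*x1 + F2*x2)/F3
x3 = (470*0.36 + 427*0.25) / 897
x3 = 30.76%


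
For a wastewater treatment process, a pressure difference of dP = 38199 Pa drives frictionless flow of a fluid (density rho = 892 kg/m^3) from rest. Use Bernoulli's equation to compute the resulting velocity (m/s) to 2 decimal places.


v = sqrt(2*dP/rho)
v = sqrt(2*38199/892)
v = sqrt(85.647982)
v = 9.25 m/s


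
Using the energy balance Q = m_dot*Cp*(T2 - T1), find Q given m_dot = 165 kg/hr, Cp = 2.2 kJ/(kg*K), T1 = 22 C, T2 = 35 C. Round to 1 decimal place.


Q = m_dot * Cp * (T2 - T1)
Q = 165 * 2.2 * (35 - 22)
Q = 165 * 2.2 * 13
Q = 4719.0 kJ/hr


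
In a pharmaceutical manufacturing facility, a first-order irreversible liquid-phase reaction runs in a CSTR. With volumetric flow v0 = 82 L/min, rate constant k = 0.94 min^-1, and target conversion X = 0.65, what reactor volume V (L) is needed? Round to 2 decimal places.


V = v0 * X / (k * (1 - X))
V = 82 * 0.65 / (0.94 * (1 - 0.65))
V = 53.3 / (0.94 * 0.35)
V = 53.3 / 0.329
V = 162.01 L


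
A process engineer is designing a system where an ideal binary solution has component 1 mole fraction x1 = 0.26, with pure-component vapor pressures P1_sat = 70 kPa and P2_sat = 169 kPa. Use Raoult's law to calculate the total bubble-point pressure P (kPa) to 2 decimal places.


P = x1*P1_sat + x2*P2_sat
x2 = 1 - x1 = 1 - 0.26 = 0.74
P = 0.26*70 + 0.74*169
P = 18.2 + 125.06
P = 143.26 kPa


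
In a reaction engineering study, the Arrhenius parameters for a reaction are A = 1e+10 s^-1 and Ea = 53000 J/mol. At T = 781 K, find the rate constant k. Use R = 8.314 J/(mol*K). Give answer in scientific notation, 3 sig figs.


k = A * exp(-Ea/(R*T))
k = 1e+10 * exp(-53000 / (8.314 * 781))
k = 1e+10 * exp(-8.162343)
k = 2.85e+06


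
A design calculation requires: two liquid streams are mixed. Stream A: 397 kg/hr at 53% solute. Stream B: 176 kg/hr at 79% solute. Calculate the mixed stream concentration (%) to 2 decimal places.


Mass balance on solute: F1*x1 + F2*x2 = F3*x3
F3 = F1 + F2 = 397 + 176 = 573 kg/hr
x3 = (F1*x1 + F2*x2)/F3
x3 = (397*0.53 + 176*0.79) / 573
x3 = 60.99%


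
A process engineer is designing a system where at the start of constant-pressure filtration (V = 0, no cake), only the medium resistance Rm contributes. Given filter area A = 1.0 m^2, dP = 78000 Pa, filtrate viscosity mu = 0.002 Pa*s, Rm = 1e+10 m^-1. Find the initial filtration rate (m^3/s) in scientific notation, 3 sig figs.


rate = A * dP / (mu * Rm)
rate = 1.0 * 78000 / (0.002 * 1e+10)
rate = 78000.0 / 2.000e+07
rate = 3.90e-03 m^3/s


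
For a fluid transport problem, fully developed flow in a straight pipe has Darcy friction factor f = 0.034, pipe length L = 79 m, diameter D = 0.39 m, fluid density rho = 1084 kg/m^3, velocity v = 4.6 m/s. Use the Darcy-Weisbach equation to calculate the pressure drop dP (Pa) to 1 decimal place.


dP = f * (L/D) * (rho*v^2/2)
dP = 0.034 * (79/0.39) * (1084*4.6^2/2)
L/D = 202.56410256
rho*v^2/2 = 1084*21.16/2 = 11468.72
dP = 0.034 * 202.56410256 * 11468.72
dP = 78987.1 Pa


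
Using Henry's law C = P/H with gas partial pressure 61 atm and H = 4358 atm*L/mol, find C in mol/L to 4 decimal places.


C = P / H
C = 61 / 4358
C = 0.0140 mol/L


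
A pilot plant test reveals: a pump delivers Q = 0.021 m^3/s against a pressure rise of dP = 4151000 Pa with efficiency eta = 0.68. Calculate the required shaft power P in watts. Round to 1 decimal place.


P = Q * dP / eta
P = 0.021 * 4151000 / 0.68
P = 87171.0 / 0.68
P = 128192.6 W


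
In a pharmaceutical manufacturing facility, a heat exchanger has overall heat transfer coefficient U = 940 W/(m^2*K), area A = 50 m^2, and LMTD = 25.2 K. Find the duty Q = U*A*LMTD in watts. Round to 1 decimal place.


Q = U * A * LMTD
Q = 940 * 50 * 25.2
Q = 1184400.0 W


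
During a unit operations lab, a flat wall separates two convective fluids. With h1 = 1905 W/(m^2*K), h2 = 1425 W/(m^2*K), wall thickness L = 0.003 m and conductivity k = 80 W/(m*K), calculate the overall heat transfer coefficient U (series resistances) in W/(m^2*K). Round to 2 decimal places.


1/U = 1/h1 + L/k + 1/h2
1/U = 1/1905 + 0.003/80 + 1/1425
1/U = 0.0005249344 + 3.75e-05 + 0.0007017544
1/U = 0.0012641888
U = 791.02 W/(m^2*K)


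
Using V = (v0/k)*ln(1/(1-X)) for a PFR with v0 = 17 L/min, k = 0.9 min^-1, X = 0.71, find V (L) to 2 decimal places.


V = (v0/k) * ln(1/(1-X))
V = (17/0.9) * ln(1/(1-0.71))
V = 18.888889 * ln(3.448276)
V = 18.888889 * 1.237874
V = 23.38 L


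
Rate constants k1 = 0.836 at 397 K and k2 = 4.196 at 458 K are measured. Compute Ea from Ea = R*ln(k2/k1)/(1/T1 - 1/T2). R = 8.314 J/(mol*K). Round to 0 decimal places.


Ea = R * ln(k2/k1) / (1/T1 - 1/T2)
ln(k2/k1) = ln(4.196/0.836) = 1.6132584
1/T1 - 1/T2 = 1/397 - 1/458 = 0.000335485574
Ea = 8.314 * 1.6132584 / 0.000335485574
Ea = 39980 J/mol


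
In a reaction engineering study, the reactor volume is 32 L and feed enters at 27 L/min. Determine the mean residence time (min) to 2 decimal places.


tau = V / v0
tau = 32 / 27
tau = 1.19 min


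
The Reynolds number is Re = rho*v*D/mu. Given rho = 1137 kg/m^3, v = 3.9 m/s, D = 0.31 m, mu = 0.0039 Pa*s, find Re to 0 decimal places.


Re = rho * v * D / mu
Re = 1137 * 3.9 * 0.31 / 0.0039
Re = 1374.633 / 0.0039
Re = 352470


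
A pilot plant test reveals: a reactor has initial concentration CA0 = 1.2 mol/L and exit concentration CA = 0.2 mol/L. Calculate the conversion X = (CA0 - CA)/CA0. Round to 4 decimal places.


X = (CA0 - CA) / CA0
X = (1.2 - 0.2) / 1.2
X = 1.0 / 1.2
X = 0.8333


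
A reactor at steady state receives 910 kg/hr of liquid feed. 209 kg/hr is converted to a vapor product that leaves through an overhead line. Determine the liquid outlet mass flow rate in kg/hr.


Steady-state mass balance on the main outlet: F_out = F_in - F_removed
F_out = 910 - 209
F_out = 701 kg/hr


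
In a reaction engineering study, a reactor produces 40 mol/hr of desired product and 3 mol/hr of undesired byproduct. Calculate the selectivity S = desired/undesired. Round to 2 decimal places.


S = desired product rate / undesired product rate
S = 40 / 3
S = 13.33


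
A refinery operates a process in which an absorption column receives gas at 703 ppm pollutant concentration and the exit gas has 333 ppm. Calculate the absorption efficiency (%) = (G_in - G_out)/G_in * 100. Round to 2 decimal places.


Efficiency = (G_in - G_out) / G_in * 100%
Efficiency = (703 - 333) / 703 * 100
Efficiency = 370 / 703 * 100
Efficiency = 52.63%


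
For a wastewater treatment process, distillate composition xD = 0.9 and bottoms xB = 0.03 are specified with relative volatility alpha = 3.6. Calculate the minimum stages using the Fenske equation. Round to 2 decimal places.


N_min = ln((xD*(1-xB))/(xB*(1-xD))) / ln(alpha)
Numerator inside ln: 0.873 / 0.003 = 291.0
ln(291.0) = 5.673323
ln(alpha) = ln(3.6) = 1.280934
N_min = 5.673323 / 1.280934 = 4.43


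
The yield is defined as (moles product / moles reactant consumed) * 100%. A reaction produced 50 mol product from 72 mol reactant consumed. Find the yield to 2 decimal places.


Yield = (moles product / moles consumed) * 100%
Yield = (50 / 72) * 100
Yield = 0.6944 * 100
Yield = 69.44%


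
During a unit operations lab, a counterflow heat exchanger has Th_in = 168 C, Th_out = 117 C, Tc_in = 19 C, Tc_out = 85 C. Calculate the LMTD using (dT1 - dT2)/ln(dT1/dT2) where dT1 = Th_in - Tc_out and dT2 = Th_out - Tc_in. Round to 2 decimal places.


dT1 = Th_in - Tc_out = 168 - 85 = 83
dT2 = Th_out - Tc_in = 117 - 19 = 98
LMTD = (dT1 - dT2) / ln(dT1/dT2)
LMTD = (83 - 98) / ln(83/98)
LMTD = 90.29 K


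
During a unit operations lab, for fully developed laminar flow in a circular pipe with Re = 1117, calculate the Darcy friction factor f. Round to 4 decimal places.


f = 64 / Re
f = 64 / 1117
f = 0.0573


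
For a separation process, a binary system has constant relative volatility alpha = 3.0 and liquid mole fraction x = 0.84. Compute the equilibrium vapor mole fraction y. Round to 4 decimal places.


y = alpha*x / (1 + (alpha-1)*x)
y = 3.0*0.84 / (1 + (3.0-1)*0.84)
y = 2.52 / (1 + 1.68)
y = 2.52 / 2.68
y = 0.9403


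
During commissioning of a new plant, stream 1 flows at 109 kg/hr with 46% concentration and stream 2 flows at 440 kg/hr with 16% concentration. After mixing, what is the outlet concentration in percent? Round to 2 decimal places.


Mass balance on solute: F1*x1 + F2*x2 = F3*x3
F3 = F1 + F2 = 109 + 440 = 549 kg/hr
x3 = (F1*x1 + F2*x2)/F3
x3 = (109*0.46 + 440*0.16) / 549
x3 = 21.96%


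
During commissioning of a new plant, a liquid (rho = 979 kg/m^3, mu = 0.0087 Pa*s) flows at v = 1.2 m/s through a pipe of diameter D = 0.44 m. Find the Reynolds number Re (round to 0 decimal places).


Re = rho * v * D / mu
Re = 979 * 1.2 * 0.44 / 0.0087
Re = 516.912 / 0.0087
Re = 59415


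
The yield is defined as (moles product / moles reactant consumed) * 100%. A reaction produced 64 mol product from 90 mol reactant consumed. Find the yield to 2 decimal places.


Yield = (moles product / moles consumed) * 100%
Yield = (64 / 90) * 100
Yield = 0.7111 * 100
Yield = 71.11%


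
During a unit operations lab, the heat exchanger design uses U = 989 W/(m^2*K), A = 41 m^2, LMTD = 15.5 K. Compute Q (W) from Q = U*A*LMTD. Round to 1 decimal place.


Q = U * A * LMTD
Q = 989 * 41 * 15.5
Q = 628509.5 W


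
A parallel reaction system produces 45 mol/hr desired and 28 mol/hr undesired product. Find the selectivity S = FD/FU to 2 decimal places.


S = desired product rate / undesired product rate
S = 45 / 28
S = 1.61


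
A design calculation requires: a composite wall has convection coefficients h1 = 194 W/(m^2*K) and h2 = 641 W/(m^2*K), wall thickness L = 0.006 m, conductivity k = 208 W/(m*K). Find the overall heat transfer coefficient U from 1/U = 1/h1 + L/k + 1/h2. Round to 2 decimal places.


1/U = 1/h1 + L/k + 1/h2
1/U = 1/194 + 0.006/208 + 1/641
1/U = 0.0051546392 + 2.88462e-05 + 0.0015600624
1/U = 0.0067435478
U = 148.29 W/(m^2*K)


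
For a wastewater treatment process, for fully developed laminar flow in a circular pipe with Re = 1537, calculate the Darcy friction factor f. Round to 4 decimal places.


f = 64 / Re
f = 64 / 1537
f = 0.0416


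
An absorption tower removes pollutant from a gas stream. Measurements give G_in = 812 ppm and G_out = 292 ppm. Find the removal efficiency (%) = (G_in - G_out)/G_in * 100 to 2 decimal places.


Efficiency = (G_in - G_out) / G_in * 100%
Efficiency = (812 - 292) / 812 * 100
Efficiency = 520 / 812 * 100
Efficiency = 64.04%


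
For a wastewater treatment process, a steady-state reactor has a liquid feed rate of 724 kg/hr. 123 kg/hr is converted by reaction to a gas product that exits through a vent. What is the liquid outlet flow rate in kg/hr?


Steady-state mass balance on the main outlet: F_out = F_in - F_removed
F_out = 724 - 123
F_out = 601 kg/hr


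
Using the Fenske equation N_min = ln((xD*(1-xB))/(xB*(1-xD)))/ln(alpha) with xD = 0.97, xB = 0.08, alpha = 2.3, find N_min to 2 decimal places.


N_min = ln((xD*(1-xB))/(xB*(1-xD))) / ln(alpha)
Numerator inside ln: 0.8924 / 0.0024 = 371.833333
ln(371.833333) = 5.918446
ln(alpha) = ln(2.3) = 0.832909
N_min = 5.918446 / 0.832909 = 7.11


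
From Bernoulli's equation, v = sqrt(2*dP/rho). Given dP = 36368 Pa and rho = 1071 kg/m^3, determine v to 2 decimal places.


v = sqrt(2*dP/rho)
v = sqrt(2*36368/1071)
v = sqrt(67.914099)
v = 8.24 m/s


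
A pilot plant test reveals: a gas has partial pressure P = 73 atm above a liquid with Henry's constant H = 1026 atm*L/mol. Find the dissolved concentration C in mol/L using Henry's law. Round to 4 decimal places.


C = P / H
C = 73 / 1026
C = 0.0712 mol/L


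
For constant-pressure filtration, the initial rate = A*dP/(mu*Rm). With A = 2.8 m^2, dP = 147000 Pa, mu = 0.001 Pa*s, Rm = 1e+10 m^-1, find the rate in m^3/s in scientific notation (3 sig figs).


rate = A * dP / (mu * Rm)
rate = 2.8 * 147000 / (0.001 * 1e+10)
rate = 411600.0 / 1.000e+07
rate = 4.12e-02 m^3/s


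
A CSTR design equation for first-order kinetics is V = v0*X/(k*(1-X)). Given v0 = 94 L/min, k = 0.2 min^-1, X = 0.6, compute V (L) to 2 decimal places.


V = v0 * X / (k * (1 - X))
V = 94 * 0.6 / (0.2 * (1 - 0.6))
V = 56.4 / (0.2 * 0.4)
V = 56.4 / 0.08
V = 705.00 L


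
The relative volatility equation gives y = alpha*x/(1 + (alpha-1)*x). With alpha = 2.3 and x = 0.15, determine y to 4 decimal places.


y = alpha*x / (1 + (alpha-1)*x)
y = 2.3*0.15 / (1 + (2.3-1)*0.15)
y = 0.345 / (1 + 0.195)
y = 0.345 / 1.195
y = 0.2887


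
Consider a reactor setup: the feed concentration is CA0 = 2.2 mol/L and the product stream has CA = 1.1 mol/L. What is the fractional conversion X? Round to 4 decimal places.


X = (CA0 - CA) / CA0
X = (2.2 - 1.1) / 2.2
X = 1.1 / 2.2
X = 0.5000


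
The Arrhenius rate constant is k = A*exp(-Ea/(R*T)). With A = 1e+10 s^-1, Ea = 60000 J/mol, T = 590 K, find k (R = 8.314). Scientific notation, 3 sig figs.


k = A * exp(-Ea/(R*T))
k = 1e+10 * exp(-60000 / (8.314 * 590))
k = 1e+10 * exp(-12.231768)
k = 4.87e+04


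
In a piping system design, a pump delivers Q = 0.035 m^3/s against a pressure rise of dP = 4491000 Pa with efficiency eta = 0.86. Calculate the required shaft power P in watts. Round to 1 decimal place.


P = Q * dP / eta
P = 0.035 * 4491000 / 0.86
P = 157185.0 / 0.86
P = 182773.3 W


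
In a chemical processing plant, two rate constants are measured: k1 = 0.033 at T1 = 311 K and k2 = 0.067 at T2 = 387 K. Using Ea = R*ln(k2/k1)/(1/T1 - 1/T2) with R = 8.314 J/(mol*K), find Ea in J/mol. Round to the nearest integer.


Ea = R * ln(k2/k1) / (1/T1 - 1/T2)
ln(k2/k1) = ln(0.067/0.033) = 0.7081851
1/T1 - 1/T2 = 1/311 - 1/387 = 0.000631454755
Ea = 8.314 * 0.7081851 / 0.000631454755
Ea = 9324 J/mol


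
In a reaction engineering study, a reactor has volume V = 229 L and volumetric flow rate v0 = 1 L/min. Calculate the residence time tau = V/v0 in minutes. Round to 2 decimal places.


tau = V / v0
tau = 229 / 1
tau = 229.00 min


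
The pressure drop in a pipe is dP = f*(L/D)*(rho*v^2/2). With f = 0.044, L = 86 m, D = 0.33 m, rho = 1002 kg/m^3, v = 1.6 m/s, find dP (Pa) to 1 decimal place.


dP = f * (L/D) * (rho*v^2/2)
dP = 0.044 * (86/0.33) * (1002*1.6^2/2)
L/D = 260.60606061
rho*v^2/2 = 1002*2.56/2 = 1282.56
dP = 0.044 * 260.60606061 * 1282.56
dP = 14706.7 Pa


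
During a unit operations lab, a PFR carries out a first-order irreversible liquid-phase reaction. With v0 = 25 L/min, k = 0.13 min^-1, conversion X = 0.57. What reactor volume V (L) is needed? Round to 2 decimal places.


V = (v0/k) * ln(1/(1-X))
V = (25/0.13) * ln(1/(1-0.57))
V = 192.307692 * ln(2.325581)
V = 192.307692 * 0.84397
V = 162.30 L


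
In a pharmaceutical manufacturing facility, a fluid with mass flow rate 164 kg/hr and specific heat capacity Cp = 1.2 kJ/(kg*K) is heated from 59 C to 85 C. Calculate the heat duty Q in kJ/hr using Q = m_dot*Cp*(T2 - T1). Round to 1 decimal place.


Q = m_dot * Cp * (T2 - T1)
Q = 164 * 1.2 * (85 - 59)
Q = 164 * 1.2 * 26
Q = 5116.8 kJ/hr


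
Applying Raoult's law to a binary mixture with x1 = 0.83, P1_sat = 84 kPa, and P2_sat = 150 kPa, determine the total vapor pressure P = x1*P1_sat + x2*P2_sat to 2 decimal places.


P = x1*P1_sat + x2*P2_sat
x2 = 1 - x1 = 1 - 0.83 = 0.17
P = 0.83*84 + 0.17*150
P = 69.72 + 25.5
P = 95.22 kPa


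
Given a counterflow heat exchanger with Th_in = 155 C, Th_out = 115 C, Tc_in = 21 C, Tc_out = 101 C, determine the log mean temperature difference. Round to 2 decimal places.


dT1 = Th_in - Tc_out = 155 - 101 = 54
dT2 = Th_out - Tc_in = 115 - 21 = 94
LMTD = (dT1 - dT2) / ln(dT1/dT2)
LMTD = (54 - 94) / ln(54/94)
LMTD = 72.16 K


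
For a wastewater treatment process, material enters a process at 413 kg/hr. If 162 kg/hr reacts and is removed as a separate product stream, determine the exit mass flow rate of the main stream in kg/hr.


Steady-state mass balance on the main outlet: F_out = F_in - F_removed
F_out = 413 - 162
F_out = 251 kg/hr


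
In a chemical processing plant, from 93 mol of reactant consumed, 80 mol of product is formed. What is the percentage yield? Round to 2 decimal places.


Yield = (moles product / moles consumed) * 100%
Yield = (80 / 93) * 100
Yield = 0.8602 * 100
Yield = 86.02%
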